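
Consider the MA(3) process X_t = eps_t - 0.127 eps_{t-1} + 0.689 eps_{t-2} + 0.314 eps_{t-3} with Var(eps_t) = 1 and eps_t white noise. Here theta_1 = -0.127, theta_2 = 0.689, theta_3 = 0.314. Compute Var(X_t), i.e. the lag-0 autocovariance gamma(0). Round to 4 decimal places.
\gamma(0) = 1.5894

For an MA(q) process X_t = eps_t + sum_i theta_i eps_{t-i} with
Var(eps_t) = sigma^2, the variance is
  gamma(0) = sigma^2 * (1 + sum_i theta_i^2).
  sum_i theta_i^2 = (-0.127)^2 + (0.689)^2 + (0.314)^2 = 0.016129 + 0.474721 + 0.098596 = 0.589446.
  gamma(0) = 1 * (1 + 0.589446) = 1 * 1.589446 = 1.589446, which rounds to 1.5894.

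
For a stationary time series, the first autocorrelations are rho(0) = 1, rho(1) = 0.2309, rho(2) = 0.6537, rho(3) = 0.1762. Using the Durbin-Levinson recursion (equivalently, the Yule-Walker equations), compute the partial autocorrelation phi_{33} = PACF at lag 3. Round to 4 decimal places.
\phi_{33} = -0.0450

The PACF at lag k is phi_{kk}, the last component of the solution
to the Yule-Walker system G_k phi = r_k where
  (G_k)_{ij} = rho(|i - j|), (r_k)_i = rho(i), i,j = 1..k.
Equivalently, Durbin-Levinson gives phi_{kk} iteratively:
  phi_{11} = rho(1)
  phi_{kk} = [rho(k) - sum_{j=1..k-1} phi_{k-1,j} rho(k-j)]
            / [1 - sum_{j=1..k-1} phi_{k-1,j} rho(j)],
  phi_{k,j} = phi_{k-1,j} - phi_{kk} phi_{k-1,k-j},  j = 1..k-1.
Step k = 1:
  phi_11 = rho(1) = 0.2309.
Step k = 2:
  phi_22 = [rho(2) - phi_11 rho(1)] / [1 - phi_11 rho(1)] = [0.6537 - (0.2309)(0.2309)] / [1 - (0.2309)(0.2309)]
         = 0.60038519 / 0.94668519 = 0.634197.
  Update: phi_21 = phi_11 - phi_22 phi_11 = 0.2309 - (0.634197)(0.2309) = 0.084464.
Step k = 3:
  phi_33 = [rho(3) - phi_21 rho(2) - phi_22 rho(1)] / [1 - phi_21 rho(1) - phi_22 rho(2)]
    numerator   = 0.1762 - (0.084464)(0.6537) - (0.634197)(0.2309) = -0.02545017
    denominator = 1 - (0.084464)(0.2309) - (0.634197)(0.6537) = 0.56592252
  phi_33 = -0.02545017 / 0.56592252 = -0.045.
Therefore phi_{33} = -0.0450.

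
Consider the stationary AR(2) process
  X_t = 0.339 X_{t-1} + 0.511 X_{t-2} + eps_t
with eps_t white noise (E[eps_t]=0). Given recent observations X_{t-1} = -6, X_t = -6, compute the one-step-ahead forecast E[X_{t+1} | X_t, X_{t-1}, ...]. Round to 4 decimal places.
E[X_{t+1} \mid \mathcal F_t] = -5.1000

For an AR(p) model X_t = c + sum_i phi_i X_{t-i} + eps_t, the
one-step-ahead conditional mean is
  E[X_{t+1} | X_t, ...] = c + sum_i phi_i X_{t+1-i}.
Substitute known values:
  E[X_{t+1} | ...] = (0.339) * (-6) + (0.511) * (-6)
                   = -5.1000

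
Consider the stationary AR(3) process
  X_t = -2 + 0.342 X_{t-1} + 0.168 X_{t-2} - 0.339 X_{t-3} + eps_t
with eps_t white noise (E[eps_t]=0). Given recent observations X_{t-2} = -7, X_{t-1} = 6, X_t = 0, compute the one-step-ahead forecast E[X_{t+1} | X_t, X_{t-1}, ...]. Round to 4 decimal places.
E[X_{t+1} \mid \mathcal F_t] = 1.3810

For an AR(p) model X_t = c + sum_i phi_i X_{t-i} + eps_t, the
one-step-ahead conditional mean is
  E[X_{t+1} | X_t, ...] = c + sum_i phi_i X_{t+1-i}.
Substitute known values:
  E[X_{t+1} | ...] = -2 + (0.342) * (0) + (0.168) * (6) + (-0.339) * (-7)
                   = 1.3810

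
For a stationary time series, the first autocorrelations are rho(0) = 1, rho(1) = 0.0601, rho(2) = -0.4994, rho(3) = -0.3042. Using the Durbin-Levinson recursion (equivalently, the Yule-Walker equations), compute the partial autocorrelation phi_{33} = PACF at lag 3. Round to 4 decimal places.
\phi_{33} = -0.3080

The PACF at lag k is phi_{kk}, the last component of the solution
to the Yule-Walker system G_k phi = r_k where
  (G_k)_{ij} = rho(|i - j|), (r_k)_i = rho(i), i,j = 1..k.
Equivalently, Durbin-Levinson gives phi_{kk} iteratively:
  phi_{11} = rho(1)
  phi_{kk} = [rho(k) - sum_{j=1..k-1} phi_{k-1,j} rho(k-j)]
            / [1 - sum_{j=1..k-1} phi_{k-1,j} rho(j)],
  phi_{k,j} = phi_{k-1,j} - phi_{kk} phi_{k-1,k-j},  j = 1..k-1.
Step k = 1:
  phi_11 = rho(1) = 0.0601.
Step k = 2:
  phi_22 = [rho(2) - phi_11 rho(1)] / [1 - phi_11 rho(1)] = [-0.4994 - (0.0601)(0.0601)] / [1 - (0.0601)(0.0601)]
         = -0.50301201 / 0.99638799 = -0.504835.
  Update: phi_21 = phi_11 - phi_22 phi_11 = 0.0601 - (-0.504835)(0.0601) = 0.090441.
Step k = 3:
  phi_33 = [rho(3) - phi_21 rho(2) - phi_22 rho(1)] / [1 - phi_21 rho(1) - phi_22 rho(2)]
    numerator   = -0.3042 - (0.090441)(-0.4994) - (-0.504835)(0.0601) = -0.22869335
    denominator = 1 - (0.090441)(0.0601) - (-0.504835)(-0.4994) = 0.74244968
  phi_33 = -0.22869335 / 0.74244968 = -0.308.
Therefore phi_{33} = -0.3080.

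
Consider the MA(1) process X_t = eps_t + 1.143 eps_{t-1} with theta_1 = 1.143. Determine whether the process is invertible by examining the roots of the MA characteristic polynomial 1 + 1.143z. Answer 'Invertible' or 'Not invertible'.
\text{Not invertible}

The MA(q) characteristic polynomial is P(z) = 1 + 1.143z.
Invertibility requires all roots to lie outside the unit circle, i.e. |z| > 1 for every root.
This is linear in z: 1 + (1.143) z = 0  =>  z = -1/(1.143) = -0.874891,  |z| = 0.874891.
Moduli of all roots: 0.8749.
All moduli strictly greater than 1? No.
Verdict: Not invertible.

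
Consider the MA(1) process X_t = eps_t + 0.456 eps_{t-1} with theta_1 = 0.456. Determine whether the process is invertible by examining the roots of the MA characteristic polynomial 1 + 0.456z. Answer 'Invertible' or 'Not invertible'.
\text{Invertible}

The MA(q) characteristic polynomial is P(z) = 1 + 0.456z.
Invertibility requires all roots to lie outside the unit circle, i.e. |z| > 1 for every root.
This is linear in z: 1 + (0.456) z = 0  =>  z = -1/(0.456) = -2.192982,  |z| = 2.192982.
Moduli of all roots: 2.1930.
All moduli strictly greater than 1? Yes.
Verdict: Invertible.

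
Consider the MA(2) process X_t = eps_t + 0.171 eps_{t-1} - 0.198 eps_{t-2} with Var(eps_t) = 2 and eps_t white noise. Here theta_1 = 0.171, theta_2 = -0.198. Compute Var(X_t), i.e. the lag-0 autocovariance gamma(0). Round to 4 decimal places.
\gamma(0) = 2.1369

For an MA(q) process X_t = eps_t + sum_i theta_i eps_{t-i} with
Var(eps_t) = sigma^2, the variance is
  gamma(0) = sigma^2 * (1 + sum_i theta_i^2).
  sum_i theta_i^2 = (0.171)^2 + (-0.198)^2 = 0.029241 + 0.039204 = 0.068445.
  gamma(0) = 2 * (1 + 0.068445) = 2 * 1.068445 = 2.13689, which rounds to 2.1369.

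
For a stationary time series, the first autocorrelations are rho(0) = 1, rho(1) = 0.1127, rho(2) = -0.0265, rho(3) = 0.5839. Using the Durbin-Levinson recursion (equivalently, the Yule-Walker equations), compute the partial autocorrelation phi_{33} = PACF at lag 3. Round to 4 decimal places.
\phi_{33} = 0.6000

The PACF at lag k is phi_{kk}, the last component of the solution
to the Yule-Walker system G_k phi = r_k where
  (G_k)_{ij} = rho(|i - j|), (r_k)_i = rho(i), i,j = 1..k.
Equivalently, Durbin-Levinson gives phi_{kk} iteratively:
  phi_{11} = rho(1)
  phi_{kk} = [rho(k) - sum_{j=1..k-1} phi_{k-1,j} rho(k-j)]
            / [1 - sum_{j=1..k-1} phi_{k-1,j} rho(j)],
  phi_{k,j} = phi_{k-1,j} - phi_{kk} phi_{k-1,k-j},  j = 1..k-1.
Step k = 1:
  phi_11 = rho(1) = 0.1127.
Step k = 2:
  phi_22 = [rho(2) - phi_11 rho(1)] / [1 - phi_11 rho(1)] = [-0.0265 - (0.1127)(0.1127)] / [1 - (0.1127)(0.1127)]
         = -0.03920129 / 0.98729871 = -0.039706.
  Update: phi_21 = phi_11 - phi_22 phi_11 = 0.1127 - (-0.039706)(0.1127) = 0.117175.
Step k = 3:
  phi_33 = [rho(3) - phi_21 rho(2) - phi_22 rho(1)] / [1 - phi_21 rho(1) - phi_22 rho(2)]
    numerator   = 0.5839 - (0.117175)(-0.0265) - (-0.039706)(0.1127) = 0.59147995
    denominator = 1 - (0.117175)(0.1127) - (-0.039706)(-0.0265) = 0.9857422
  phi_33 = 0.59147995 / 0.9857422 = 0.6.
Therefore phi_{33} = 0.6000.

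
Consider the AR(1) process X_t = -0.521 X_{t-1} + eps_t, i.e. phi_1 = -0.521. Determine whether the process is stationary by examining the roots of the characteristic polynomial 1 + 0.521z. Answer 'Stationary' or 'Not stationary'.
\text{Stationary}

The AR(p) characteristic polynomial is P(z) = 1 + 0.521z.
Stationarity requires all roots to lie outside the unit circle, i.e. |z| > 1 for every root.
This is linear in z: 1 + (0.521) z = 0  =>  z = -1/(0.521) = -1.919386,  |z| = 1.919386.
Moduli of all roots: 1.9194.
All moduli strictly greater than 1? Yes.
Verdict: Stationary.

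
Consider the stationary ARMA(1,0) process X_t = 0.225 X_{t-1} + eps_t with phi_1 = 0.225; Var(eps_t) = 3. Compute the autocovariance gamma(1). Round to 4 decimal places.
\gamma(1) = 0.7110

Multiply the model equation by X_{t-k} and take expectations. With theta_0 = psi_0 = 1 and psi_j the MA(infinity) weights, this gives
  gamma(k) - sum_i phi_i gamma(k-i) = c_k,
  c_k = sigma^2 * sum_{j=k..q} theta_j psi_{j-k}   (c_k = 0 for k > q),
using gamma(-m) = gamma(m).
Pure AR (q = 0): c_0 = sigma^2 = 3, c_k = 0 for k >= 1.
Equations for k = 0 and k = 1 (AR order 1):
  gamma(0) = phi_1 gamma(1) + c_0
  gamma(1) = phi_1 gamma(0) + c_1
Substituting the second into the first: gamma(0) (1 - phi_1^2) = c_0 + phi_1 c_1, so
  gamma(0) = c_0 / (1 - phi_1^2) = 3 / (1 - (0.225)^2) = 3 / 0.949375 = 3.159974.
  gamma(1) = phi_1 gamma(0) = (0.225)(3.159974) = 0.710994.
Therefore gamma(1) = 0.7110 (to 4 decimal places).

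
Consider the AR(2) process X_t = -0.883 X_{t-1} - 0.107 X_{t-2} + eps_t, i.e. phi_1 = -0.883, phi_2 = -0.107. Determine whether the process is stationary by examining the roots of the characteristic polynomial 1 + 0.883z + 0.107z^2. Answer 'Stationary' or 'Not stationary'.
\text{Stationary}

The AR(p) characteristic polynomial is P(z) = 1 + 0.883z + 0.107z^2.
Stationarity requires all roots to lie outside the unit circle, i.e. |z| > 1 for every root.
Set 1 + (0.883) z + (0.107) z^2 = 0, i.e. a z^2 + b z + c = 0 with a = 0.107, b = 0.883, c = 1.
Discriminant D = b^2 - 4ac = (0.883)^2 - 4*(0.107)*1 = 0.779689 - (0.428) = 0.351689.
D >= 0, so the roots are real: z = (-b +/- sqrt(D)) / (2a) = (-0.883 +/- 0.593034) / (0.214).
  z_1 = (-0.883 + 0.593034) / (0.214) = -1.355,   |z_1| = 1.355.
  z_2 = (-0.883 - 0.593034) / (0.214) = -6.8974,   |z_2| = 6.8974.
Moduli of all roots: 1.3550, 6.8974.
All moduli strictly greater than 1? Yes.
Verdict: Stationary.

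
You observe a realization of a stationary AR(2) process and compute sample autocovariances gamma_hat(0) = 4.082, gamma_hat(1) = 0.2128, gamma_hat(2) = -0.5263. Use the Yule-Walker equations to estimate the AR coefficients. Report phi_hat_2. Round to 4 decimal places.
\hat\phi_{2} = -0.1320

The Yule-Walker equations for an AR(p) process read, in matrix form,
  Gamma_p phi = r_p,   with   (Gamma_p)_{ij} = gamma(|i - j|),
                       (r_p)_i = gamma(i),   i,j = 1..p.
Substitute the sample gammas (Toeplitz matrix and right-hand side of size 2):
  Gamma_p = [[4.082, 0.2128], [0.2128, 4.082]]
  r_p     = [0.2128, -0.5263]
Written out:
  4.082 phi_1 + 0.2128 phi_2 = 0.2128
  0.2128 phi_1 + 4.082 phi_2 = -0.5263
Solve by Cramer's rule:
  det = gamma(0)^2 - gamma(1)^2 = (4.082)^2 - (0.2128)^2 = 16.662724 - 0.04528384 = 16.61744016
  phi_hat_1 = [gamma(1) gamma(0) - gamma(1) gamma(2)] / det = [(0.2128)(4.082) - (0.2128)(-0.5263)] / 16.61744016 = 0.98064624 / 16.61744016 = 0.059
  phi_hat_2 = [gamma(0) gamma(2) - gamma(1)^2] / det = [(4.082)(-0.5263) - (0.2128)^2] / 16.61744016 = -2.19364044 / 16.61744016 = -0.132
So phi_hat = [0.0590, -0.1320].
Therefore phi_hat_2 = -0.1320.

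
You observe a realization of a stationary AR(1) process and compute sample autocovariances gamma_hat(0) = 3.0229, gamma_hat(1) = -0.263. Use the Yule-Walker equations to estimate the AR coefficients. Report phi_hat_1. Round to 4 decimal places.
\hat\phi_{1} = -0.0870

The Yule-Walker equations for an AR(p) process read, in matrix form,
  Gamma_p phi = r_p,   with   (Gamma_p)_{ij} = gamma(|i - j|),
                       (r_p)_i = gamma(i),   i,j = 1..p.
Substitute the sample gammas (Toeplitz matrix and right-hand side of size 1):
  Gamma_p = [[3.0229]]
  r_p     = [-0.263]
With p = 1 this is the single equation gamma(0) phi_1 = gamma(1):
  phi_hat_1 = gamma(1) / gamma(0) = -0.263 / 3.0229 = -0.0870.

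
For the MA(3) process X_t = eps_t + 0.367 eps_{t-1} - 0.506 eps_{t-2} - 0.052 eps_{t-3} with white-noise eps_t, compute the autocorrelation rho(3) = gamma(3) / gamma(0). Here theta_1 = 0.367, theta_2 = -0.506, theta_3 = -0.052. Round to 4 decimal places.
\rho(3) = -0.0373

For an MA(q) process with theta_0 = 1, the autocovariance is
  gamma(k) = sigma^2 * sum_{i=0..q-k} theta_i * theta_{i+k},
and rho(k) = gamma(k) / gamma(0). Sigma^2 cancels.
  numerator   = (1)*(-0.052) = -0.052.
  denominator = (1)^2 + (0.367)^2 + (-0.506)^2 + (-0.052)^2 = 1.393429.
  rho(3) = -0.052 / 1.393429 = -0.0373.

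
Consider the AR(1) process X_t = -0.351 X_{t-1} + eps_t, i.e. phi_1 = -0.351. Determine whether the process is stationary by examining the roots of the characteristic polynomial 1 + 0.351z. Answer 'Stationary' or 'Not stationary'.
\text{Stationary}

The AR(p) characteristic polynomial is P(z) = 1 + 0.351z.
Stationarity requires all roots to lie outside the unit circle, i.e. |z| > 1 for every root.
This is linear in z: 1 + (0.351) z = 0  =>  z = -1/(0.351) = -2.849003,  |z| = 2.849003.
Moduli of all roots: 2.8490.
All moduli strictly greater than 1? Yes.
Verdict: Stationary.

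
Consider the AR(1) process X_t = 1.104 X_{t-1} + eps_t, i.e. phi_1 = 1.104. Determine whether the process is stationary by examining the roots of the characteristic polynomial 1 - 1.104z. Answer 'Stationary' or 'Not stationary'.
\text{Not stationary}

The AR(p) characteristic polynomial is P(z) = 1 - 1.104z.
Stationarity requires all roots to lie outside the unit circle, i.e. |z| > 1 for every root.
This is linear in z: 1 + (-1.104) z = 0  =>  z = -1/(-1.104) = 0.905797,  |z| = 0.905797.
Moduli of all roots: 0.9058.
All moduli strictly greater than 1? No.
Verdict: Not stationary.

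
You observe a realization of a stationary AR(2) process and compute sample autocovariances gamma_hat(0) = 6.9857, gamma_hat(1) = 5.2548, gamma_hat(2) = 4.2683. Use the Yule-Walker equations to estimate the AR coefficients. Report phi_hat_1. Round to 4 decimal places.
\hat\phi_{1} = 0.6740

The Yule-Walker equations for an AR(p) process read, in matrix form,
  Gamma_p phi = r_p,   with   (Gamma_p)_{ij} = gamma(|i - j|),
                       (r_p)_i = gamma(i),   i,j = 1..p.
Substitute the sample gammas (Toeplitz matrix and right-hand side of size 2):
  Gamma_p = [[6.9857, 5.2548], [5.2548, 6.9857]]
  r_p     = [5.2548, 4.2683]
Written out:
  6.9857 phi_1 + 5.2548 phi_2 = 5.2548
  5.2548 phi_1 + 6.9857 phi_2 = 4.2683
Solve by Cramer's rule:
  det = gamma(0)^2 - gamma(1)^2 = (6.9857)^2 - (5.2548)^2 = 48.80000449 - 27.61292304 = 21.18708145
  phi_hat_1 = [gamma(1) gamma(0) - gamma(1) gamma(2)] / det = [(5.2548)(6.9857) - (5.2548)(4.2683)] / 21.18708145 = 14.27939352 / 21.18708145 = 0.674
  phi_hat_2 = [gamma(0) gamma(2) - gamma(1)^2] / det = [(6.9857)(4.2683) - (5.2548)^2] / 21.18708145 = 2.20414027 / 21.18708145 = 0.104
So phi_hat = [0.6740, 0.1040].
Therefore phi_hat_1 = 0.6740.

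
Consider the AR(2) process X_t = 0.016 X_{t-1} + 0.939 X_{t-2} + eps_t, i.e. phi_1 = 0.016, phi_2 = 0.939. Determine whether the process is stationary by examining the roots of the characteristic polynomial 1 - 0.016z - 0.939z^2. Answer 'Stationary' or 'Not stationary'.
\text{Stationary}

The AR(p) characteristic polynomial is P(z) = 1 - 0.016z - 0.939z^2.
Stationarity requires all roots to lie outside the unit circle, i.e. |z| > 1 for every root.
Set 1 + (-0.016) z + (-0.939) z^2 = 0, i.e. a z^2 + b z + c = 0 with a = -0.939, b = -0.016, c = 1.
Discriminant D = b^2 - 4ac = (-0.016)^2 - 4*(-0.939)*1 = 0.000256 - (-3.756) = 3.756256.
D >= 0, so the roots are real: z = (-b +/- sqrt(D)) / (2a) = (0.016 +/- 1.938106) / (-1.878).
  z_1 = (0.016 + 1.938106) / (-1.878) = -1.0405,   |z_1| = 1.0405.
  z_2 = (0.016 - 1.938106) / (-1.878) = 1.0235,   |z_2| = 1.0235.
Moduli of all roots: 1.0405, 1.0235.
All moduli strictly greater than 1? Yes.
Verdict: Stationary.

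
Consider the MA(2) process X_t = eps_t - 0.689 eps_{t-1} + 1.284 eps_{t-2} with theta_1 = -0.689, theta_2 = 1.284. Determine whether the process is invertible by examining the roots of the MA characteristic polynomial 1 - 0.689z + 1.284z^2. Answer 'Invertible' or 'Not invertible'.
\text{Not invertible}

The MA(q) characteristic polynomial is P(z) = 1 - 0.689z + 1.284z^2.
Invertibility requires all roots to lie outside the unit circle, i.e. |z| > 1 for every root.
Set 1 + (-0.689) z + (1.284) z^2 = 0, i.e. a z^2 + b z + c = 0 with a = 1.284, b = -0.689, c = 1.
Discriminant D = b^2 - 4ac = (-0.689)^2 - 4*(1.284)*1 = 0.474721 - (5.136) = -4.661279.
D < 0, so the roots are the complex-conjugate pair z = (-b +/- i sqrt(-D)) / (2a) = 0.2683 +/- 0.8407i.
For a conjugate pair |z|^2 = z * conj(z) = (product of roots) = c/a = 1/(1.284) = 0.778816, so |z| = sqrt(0.778816) = 0.8825 for both roots.
Moduli of all roots: 0.8825, 0.8825.
All moduli strictly greater than 1? No.
Verdict: Not invertible.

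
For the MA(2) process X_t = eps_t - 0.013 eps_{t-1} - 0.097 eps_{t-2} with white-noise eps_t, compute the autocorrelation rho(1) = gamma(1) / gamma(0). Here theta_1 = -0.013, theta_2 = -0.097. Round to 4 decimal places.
\rho(1) = -0.0116

For an MA(q) process with theta_0 = 1, the autocovariance is
  gamma(k) = sigma^2 * sum_{i=0..q-k} theta_i * theta_{i+k},
and rho(k) = gamma(k) / gamma(0). Sigma^2 cancels.
  numerator   = (1)*(-0.013) + (-0.013)*(-0.097) = -0.011739.
  denominator = (1)^2 + (-0.013)^2 + (-0.097)^2 = 1.009578.
  rho(1) = -0.011739 / 1.009578 = -0.0116.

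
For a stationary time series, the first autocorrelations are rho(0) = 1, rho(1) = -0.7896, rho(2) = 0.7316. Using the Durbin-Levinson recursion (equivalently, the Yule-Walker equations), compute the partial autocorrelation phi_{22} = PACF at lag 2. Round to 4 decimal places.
\phi_{22} = 0.2872

The PACF at lag k is phi_{kk}, the last component of the solution
to the Yule-Walker system G_k phi = r_k where
  (G_k)_{ij} = rho(|i - j|), (r_k)_i = rho(i), i,j = 1..k.
Equivalently, Durbin-Levinson gives phi_{kk} iteratively:
  phi_{11} = rho(1)
  phi_{kk} = [rho(k) - sum_{j=1..k-1} phi_{k-1,j} rho(k-j)]
            / [1 - sum_{j=1..k-1} phi_{k-1,j} rho(j)],
  phi_{k,j} = phi_{k-1,j} - phi_{kk} phi_{k-1,k-j},  j = 1..k-1.
Step k = 1:
  phi_11 = rho(1) = -0.7896.
Step k = 2:
  phi_22 = [rho(2) - phi_11 rho(1)] / [1 - phi_11 rho(1)] = [0.7316 - (-0.7896)(-0.7896)] / [1 - (-0.7896)(-0.7896)]
         = 0.10813184 / 0.37653184 = 0.2872.
Therefore phi_{22} = 0.2872.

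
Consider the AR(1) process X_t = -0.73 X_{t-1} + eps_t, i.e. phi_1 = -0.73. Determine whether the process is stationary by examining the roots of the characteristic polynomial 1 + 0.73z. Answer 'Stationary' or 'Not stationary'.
\text{Stationary}

The AR(p) characteristic polynomial is P(z) = 1 + 0.73z.
Stationarity requires all roots to lie outside the unit circle, i.e. |z| > 1 for every root.
This is linear in z: 1 + (0.73) z = 0  =>  z = -1/(0.73) = -1.369863,  |z| = 1.369863.
Moduli of all roots: 1.3699.
All moduli strictly greater than 1? Yes.
Verdict: Stationary.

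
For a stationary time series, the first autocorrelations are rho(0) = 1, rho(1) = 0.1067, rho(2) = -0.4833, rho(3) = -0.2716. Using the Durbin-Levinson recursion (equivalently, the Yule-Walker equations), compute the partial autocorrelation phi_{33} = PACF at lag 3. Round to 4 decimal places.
\phi_{33} = -0.1900

The PACF at lag k is phi_{kk}, the last component of the solution
to the Yule-Walker system G_k phi = r_k where
  (G_k)_{ij} = rho(|i - j|), (r_k)_i = rho(i), i,j = 1..k.
Equivalently, Durbin-Levinson gives phi_{kk} iteratively:
  phi_{11} = rho(1)
  phi_{kk} = [rho(k) - sum_{j=1..k-1} phi_{k-1,j} rho(k-j)]
            / [1 - sum_{j=1..k-1} phi_{k-1,j} rho(j)],
  phi_{k,j} = phi_{k-1,j} - phi_{kk} phi_{k-1,k-j},  j = 1..k-1.
Step k = 1:
  phi_11 = rho(1) = 0.1067.
Step k = 2:
  phi_22 = [rho(2) - phi_11 rho(1)] / [1 - phi_11 rho(1)] = [-0.4833 - (0.1067)(0.1067)] / [1 - (0.1067)(0.1067)]
         = -0.49468489 / 0.98861511 = -0.500382.
  Update: phi_21 = phi_11 - phi_22 phi_11 = 0.1067 - (-0.500382)(0.1067) = 0.160091.
Step k = 3:
  phi_33 = [rho(3) - phi_21 rho(2) - phi_22 rho(1)] / [1 - phi_21 rho(1) - phi_22 rho(2)]
    numerator   = -0.2716 - (0.160091)(-0.4833) - (-0.500382)(0.1067) = -0.14083743
    denominator = 1 - (0.160091)(0.1067) - (-0.500382)(-0.4833) = 0.74108385
  phi_33 = -0.14083743 / 0.74108385 = -0.19.
Therefore phi_{33} = -0.1900.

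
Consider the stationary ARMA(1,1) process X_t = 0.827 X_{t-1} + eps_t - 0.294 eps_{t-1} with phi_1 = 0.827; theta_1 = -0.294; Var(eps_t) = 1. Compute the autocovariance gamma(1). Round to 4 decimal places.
\gamma(1) = 1.2763

Multiply the model equation by X_{t-k} and take expectations. With theta_0 = psi_0 = 1 and psi_j the MA(infinity) weights, this gives
  gamma(k) - sum_i phi_i gamma(k-i) = c_k,
  c_k = sigma^2 * sum_{j=k..q} theta_j psi_{j-k}   (c_k = 0 for k > q),
using gamma(-m) = gamma(m).
psi-weights needed (psi_j = theta_j + sum_i phi_i psi_{j-i}):
  psi_1 = theta_1 + phi_1 = -0.294 + (0.827) = 0.533
Right-hand sides:
  c_0 = sigma^2 (1 + theta_1 psi_1) = 1 * (1 + (-0.294)(0.533)) = 1 * 0.843298 = 0.843298
  c_1 = sigma^2 theta_1 = 1 * (-0.294) = -0.294
  c_2 = 0
Equations for k = 0 and k = 1 (AR order 1):
  gamma(0) = phi_1 gamma(1) + c_0
  gamma(1) = phi_1 gamma(0) + c_1
Substituting the second into the first: gamma(0) (1 - phi_1^2) = c_0 + phi_1 c_1, so
  gamma(0) = (c_0 + phi_1 c_1) / (1 - phi_1^2) = (0.843298 + (0.827)(-0.294)) / (1 - (0.827)^2) = 0.60016 / 0.316071 = 1.898814.
  gamma(1) = phi_1 gamma(0) + c_1 = (0.827)(1.898814) + (-0.294) = 1.276319.
Therefore gamma(1) = 1.2763 (to 4 decimal places).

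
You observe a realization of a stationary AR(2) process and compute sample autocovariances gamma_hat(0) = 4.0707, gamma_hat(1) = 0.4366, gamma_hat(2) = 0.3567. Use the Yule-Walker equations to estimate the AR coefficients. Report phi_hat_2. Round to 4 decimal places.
\hat\phi_{2} = 0.0770

The Yule-Walker equations for an AR(p) process read, in matrix form,
  Gamma_p phi = r_p,   with   (Gamma_p)_{ij} = gamma(|i - j|),
                       (r_p)_i = gamma(i),   i,j = 1..p.
Substitute the sample gammas (Toeplitz matrix and right-hand side of size 2):
  Gamma_p = [[4.0707, 0.4366], [0.4366, 4.0707]]
  r_p     = [0.4366, 0.3567]
Written out:
  4.0707 phi_1 + 0.4366 phi_2 = 0.4366
  0.4366 phi_1 + 4.0707 phi_2 = 0.3567
Solve by Cramer's rule:
  det = gamma(0)^2 - gamma(1)^2 = (4.0707)^2 - (0.4366)^2 = 16.57059849 - 0.19061956 = 16.37997893
  phi_hat_1 = [gamma(1) gamma(0) - gamma(1) gamma(2)] / det = [(0.4366)(4.0707) - (0.4366)(0.3567)] / 16.37997893 = 1.6215324 / 16.37997893 = 0.099
  phi_hat_2 = [gamma(0) gamma(2) - gamma(1)^2] / det = [(4.0707)(0.3567) - (0.4366)^2] / 16.37997893 = 1.26139913 / 16.37997893 = 0.077
So phi_hat = [0.0990, 0.0770].
Therefore phi_hat_2 = 0.0770.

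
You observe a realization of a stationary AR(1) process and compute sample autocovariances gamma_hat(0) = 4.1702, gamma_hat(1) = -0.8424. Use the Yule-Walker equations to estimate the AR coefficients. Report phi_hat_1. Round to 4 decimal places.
\hat\phi_{1} = -0.2020

The Yule-Walker equations for an AR(p) process read, in matrix form,
  Gamma_p phi = r_p,   with   (Gamma_p)_{ij} = gamma(|i - j|),
                       (r_p)_i = gamma(i),   i,j = 1..p.
Substitute the sample gammas (Toeplitz matrix and right-hand side of size 1):
  Gamma_p = [[4.1702]]
  r_p     = [-0.8424]
With p = 1 this is the single equation gamma(0) phi_1 = gamma(1):
  phi_hat_1 = gamma(1) / gamma(0) = -0.8424 / 4.1702 = -0.2020.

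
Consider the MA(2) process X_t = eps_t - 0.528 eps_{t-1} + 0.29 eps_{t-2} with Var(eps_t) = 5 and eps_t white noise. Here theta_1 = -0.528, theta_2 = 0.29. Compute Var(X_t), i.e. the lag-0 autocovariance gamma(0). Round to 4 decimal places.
\gamma(0) = 6.8144

For an MA(q) process X_t = eps_t + sum_i theta_i eps_{t-i} with
Var(eps_t) = sigma^2, the variance is
  gamma(0) = sigma^2 * (1 + sum_i theta_i^2).
  sum_i theta_i^2 = (-0.528)^2 + (0.29)^2 = 0.278784 + 0.0841 = 0.362884.
  gamma(0) = 5 * (1 + 0.362884) = 5 * 1.362884 = 6.81442, which rounds to 6.8144.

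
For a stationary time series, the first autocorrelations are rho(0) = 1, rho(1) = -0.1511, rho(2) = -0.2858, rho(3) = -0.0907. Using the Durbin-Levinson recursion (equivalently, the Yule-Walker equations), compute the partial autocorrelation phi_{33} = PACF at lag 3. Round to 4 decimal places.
\phi_{33} = -0.2220

The PACF at lag k is phi_{kk}, the last component of the solution
to the Yule-Walker system G_k phi = r_k where
  (G_k)_{ij} = rho(|i - j|), (r_k)_i = rho(i), i,j = 1..k.
Equivalently, Durbin-Levinson gives phi_{kk} iteratively:
  phi_{11} = rho(1)
  phi_{kk} = [rho(k) - sum_{j=1..k-1} phi_{k-1,j} rho(k-j)]
            / [1 - sum_{j=1..k-1} phi_{k-1,j} rho(j)],
  phi_{k,j} = phi_{k-1,j} - phi_{kk} phi_{k-1,k-j},  j = 1..k-1.
Step k = 1:
  phi_11 = rho(1) = -0.1511.
Step k = 2:
  phi_22 = [rho(2) - phi_11 rho(1)] / [1 - phi_11 rho(1)] = [-0.2858 - (-0.1511)(-0.1511)] / [1 - (-0.1511)(-0.1511)]
         = -0.30863121 / 0.97716879 = -0.315842.
  Update: phi_21 = phi_11 - phi_22 phi_11 = -0.1511 - (-0.315842)(-0.1511) = -0.198824.
Step k = 3:
  phi_33 = [rho(3) - phi_21 rho(2) - phi_22 rho(1)] / [1 - phi_21 rho(1) - phi_22 rho(2)]
    numerator   = -0.0907 - (-0.198824)(-0.2858) - (-0.315842)(-0.1511) = -0.1952476
    denominator = 1 - (-0.198824)(-0.1511) - (-0.315842)(-0.2858) = 0.87969001
  phi_33 = -0.1952476 / 0.87969001 = -0.222.
Therefore phi_{33} = -0.2220.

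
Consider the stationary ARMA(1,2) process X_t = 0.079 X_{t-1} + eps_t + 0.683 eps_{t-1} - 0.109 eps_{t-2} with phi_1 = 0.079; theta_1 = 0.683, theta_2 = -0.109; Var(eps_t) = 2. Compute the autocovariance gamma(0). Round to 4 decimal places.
\gamma(0) = 3.1661

Multiply the model equation by X_{t-k} and take expectations. With theta_0 = psi_0 = 1 and psi_j the MA(infinity) weights, this gives
  gamma(k) - sum_i phi_i gamma(k-i) = c_k,
  c_k = sigma^2 * sum_{j=k..q} theta_j psi_{j-k}   (c_k = 0 for k > q),
using gamma(-m) = gamma(m).
psi-weights needed (psi_j = theta_j + sum_i phi_i psi_{j-i}):
  psi_1 = theta_1 + phi_1 = 0.683 + (0.079) = 0.762
  psi_2 = theta_2 + phi_1 psi_1 = -0.109 + (0.079)(0.762) = -0.048802
Right-hand sides:
  c_0 = sigma^2 (1 + theta_1 psi_1 + theta_2 psi_2) = 2 * (1 + (0.683)(0.762) + (-0.109)(-0.048802)) = 2 * 1.525765 = 3.051531
  c_1 = sigma^2 (theta_1 + theta_2 psi_1) = 2 * (0.683 + (-0.109)(0.762)) = 1.199884
  c_2 = sigma^2 theta_2 = 2 * (-0.109) = -0.218
Equations for k = 0 and k = 1 (AR order 1):
  gamma(0) = phi_1 gamma(1) + c_0
  gamma(1) = phi_1 gamma(0) + c_1
Substituting the second into the first: gamma(0) (1 - phi_1^2) = c_0 + phi_1 c_1, so
  gamma(0) = (c_0 + phi_1 c_1) / (1 - phi_1^2) = (3.051531 + (0.079)(1.199884)) / (1 - (0.079)^2) = 3.146322 / 0.993759 = 3.166081.
Therefore gamma(0) = 3.1661 (to 4 decimal places).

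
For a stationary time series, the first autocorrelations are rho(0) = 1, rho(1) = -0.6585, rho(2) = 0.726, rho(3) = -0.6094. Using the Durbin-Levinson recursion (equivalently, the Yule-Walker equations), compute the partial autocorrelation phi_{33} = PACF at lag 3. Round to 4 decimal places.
\phi_{33} = -0.0919

The PACF at lag k is phi_{kk}, the last component of the solution
to the Yule-Walker system G_k phi = r_k where
  (G_k)_{ij} = rho(|i - j|), (r_k)_i = rho(i), i,j = 1..k.
Equivalently, Durbin-Levinson gives phi_{kk} iteratively:
  phi_{11} = rho(1)
  phi_{kk} = [rho(k) - sum_{j=1..k-1} phi_{k-1,j} rho(k-j)]
            / [1 - sum_{j=1..k-1} phi_{k-1,j} rho(j)],
  phi_{k,j} = phi_{k-1,j} - phi_{kk} phi_{k-1,k-j},  j = 1..k-1.
Step k = 1:
  phi_11 = rho(1) = -0.6585.
Step k = 2:
  phi_22 = [rho(2) - phi_11 rho(1)] / [1 - phi_11 rho(1)] = [0.726 - (-0.6585)(-0.6585)] / [1 - (-0.6585)(-0.6585)]
         = 0.29237775 / 0.56637775 = 0.516224.
  Update: phi_21 = phi_11 - phi_22 phi_11 = -0.6585 - (0.516224)(-0.6585) = -0.318567.
Step k = 3:
  phi_33 = [rho(3) - phi_21 rho(2) - phi_22 rho(1)] / [1 - phi_21 rho(1) - phi_22 rho(2)]
    numerator   = -0.6094 - (-0.318567)(0.726) - (0.516224)(-0.6585) = -0.03818723
    denominator = 1 - (-0.318567)(-0.6585) - (0.516224)(0.726) = 0.41544536
  phi_33 = -0.03818723 / 0.41544536 = -0.0919.
Therefore phi_{33} = -0.0919.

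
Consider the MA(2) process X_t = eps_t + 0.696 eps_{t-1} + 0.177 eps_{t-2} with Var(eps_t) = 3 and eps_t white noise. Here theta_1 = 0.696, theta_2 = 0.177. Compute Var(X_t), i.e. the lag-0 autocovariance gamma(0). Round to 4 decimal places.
\gamma(0) = 4.5472

For an MA(q) process X_t = eps_t + sum_i theta_i eps_{t-i} with
Var(eps_t) = sigma^2, the variance is
  gamma(0) = sigma^2 * (1 + sum_i theta_i^2).
  sum_i theta_i^2 = (0.696)^2 + (0.177)^2 = 0.484416 + 0.031329 = 0.515745.
  gamma(0) = 3 * (1 + 0.515745) = 3 * 1.515745 = 4.547235, which rounds to 4.5472.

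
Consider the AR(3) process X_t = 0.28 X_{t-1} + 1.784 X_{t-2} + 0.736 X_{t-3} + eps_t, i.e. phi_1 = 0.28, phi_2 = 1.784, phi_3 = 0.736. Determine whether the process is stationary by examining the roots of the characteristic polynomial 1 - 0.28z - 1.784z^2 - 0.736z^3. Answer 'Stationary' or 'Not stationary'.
\text{Not stationary}

The AR(p) characteristic polynomial is P(z) = 1 - 0.28z - 1.784z^2 - 0.736z^3.
Stationarity requires all roots to lie outside the unit circle, i.e. |z| > 1 for every root.
Degree 3: look for a simple real root z0 first, then factor out (1 - z/z0) and solve the remaining quadratic.
Testing z0 = -1.25: P(-1.25) = 1 + (-0.28)(-1.25) + (-1.784)(-1.25)^2 + (-0.736)(-1.25)^3
  = 1 + (0.35) + (-2.7875) + (1.4375) = 0.  So z_0 = -1.25 is a root, |z_0| = 1.25.
Divide out the factor (1 + 0.8 z) = (1 - z/z0) (since 1/z0 = -0.8):
  P(z) = (1 + 0.8 z)(1 + (-1.08) z + (-0.92) z^2)
  [check: z-coef -1.08 - (-0.8) = -0.28; z^2-coef -0.92 - (-0.8)(-1.08) = -1.784; z^3-coef -(-0.8)(-0.92) = -0.736.]
Remaining roots from the quadratic factor 1 + (-1.08) z + (-0.92) z^2:
  Set 1 + (-1.08) z + (-0.92) z^2 = 0, i.e. a z^2 + b z + c = 0 with a = -0.92, b = -1.08, c = 1.
  Discriminant D = b^2 - 4ac = (-1.08)^2 - 4*(-0.92)*1 = 1.1664 - (-3.68) = 4.8464.
  D >= 0, so the roots are real: z = (-b +/- sqrt(D)) / (2a) = (1.08 +/- 2.201454) / (-1.84).
    z_1 = (1.08 + 2.201454) / (-1.84) = -1.7834,   |z_1| = 1.7834.
    z_2 = (1.08 - 2.201454) / (-1.84) = 0.6095,   |z_2| = 0.6095.
Moduli of all roots: 1.2500, 1.7834, 0.6095.
All moduli strictly greater than 1? No.
Verdict: Not stationary.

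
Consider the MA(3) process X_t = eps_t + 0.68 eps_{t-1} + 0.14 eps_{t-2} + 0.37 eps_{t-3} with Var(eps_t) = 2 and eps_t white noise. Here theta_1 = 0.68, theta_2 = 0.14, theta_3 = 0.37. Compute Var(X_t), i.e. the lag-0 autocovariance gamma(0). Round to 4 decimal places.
\gamma(0) = 3.2378

For an MA(q) process X_t = eps_t + sum_i theta_i eps_{t-i} with
Var(eps_t) = sigma^2, the variance is
  gamma(0) = sigma^2 * (1 + sum_i theta_i^2).
  sum_i theta_i^2 = (0.68)^2 + (0.14)^2 + (0.37)^2 = 0.4624 + 0.0196 + 0.1369 = 0.6189.
  gamma(0) = 2 * (1 + 0.6189) = 2 * 1.6189 = 3.2378.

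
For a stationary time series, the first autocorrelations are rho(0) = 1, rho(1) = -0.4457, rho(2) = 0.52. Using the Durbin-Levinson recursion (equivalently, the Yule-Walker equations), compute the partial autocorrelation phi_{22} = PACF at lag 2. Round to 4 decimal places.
\phi_{22} = 0.4010

The PACF at lag k is phi_{kk}, the last component of the solution
to the Yule-Walker system G_k phi = r_k where
  (G_k)_{ij} = rho(|i - j|), (r_k)_i = rho(i), i,j = 1..k.
Equivalently, Durbin-Levinson gives phi_{kk} iteratively:
  phi_{11} = rho(1)
  phi_{kk} = [rho(k) - sum_{j=1..k-1} phi_{k-1,j} rho(k-j)]
            / [1 - sum_{j=1..k-1} phi_{k-1,j} rho(j)],
  phi_{k,j} = phi_{k-1,j} - phi_{kk} phi_{k-1,k-j},  j = 1..k-1.
Step k = 1:
  phi_11 = rho(1) = -0.4457.
Step k = 2:
  phi_22 = [rho(2) - phi_11 rho(1)] / [1 - phi_11 rho(1)] = [0.52 - (-0.4457)(-0.4457)] / [1 - (-0.4457)(-0.4457)]
         = 0.32135151 / 0.80135151 = 0.401.
Therefore phi_{22} = 0.4010.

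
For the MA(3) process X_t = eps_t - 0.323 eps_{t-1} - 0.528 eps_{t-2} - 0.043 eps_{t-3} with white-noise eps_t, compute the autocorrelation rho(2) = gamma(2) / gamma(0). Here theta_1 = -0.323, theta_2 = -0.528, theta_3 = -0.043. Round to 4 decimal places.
\rho(2) = -0.3712

For an MA(q) process with theta_0 = 1, the autocovariance is
  gamma(k) = sigma^2 * sum_{i=0..q-k} theta_i * theta_{i+k},
and rho(k) = gamma(k) / gamma(0). Sigma^2 cancels.
  numerator   = (1)*(-0.528) + (-0.323)*(-0.043) = -0.514111.
  denominator = (1)^2 + (-0.323)^2 + (-0.528)^2 + (-0.043)^2 = 1.384962.
  rho(2) = -0.514111 / 1.384962 = -0.3712.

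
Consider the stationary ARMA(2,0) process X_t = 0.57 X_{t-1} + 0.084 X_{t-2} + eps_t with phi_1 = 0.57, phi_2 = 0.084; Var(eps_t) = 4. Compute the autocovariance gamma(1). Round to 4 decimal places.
\gamma(1) = 4.0908

Multiply the model equation by X_{t-k} and take expectations. With theta_0 = psi_0 = 1 and psi_j the MA(infinity) weights, this gives
  gamma(k) - sum_i phi_i gamma(k-i) = c_k,
  c_k = sigma^2 * sum_{j=k..q} theta_j psi_{j-k}   (c_k = 0 for k > q),
using gamma(-m) = gamma(m).
Pure AR (q = 0): c_0 = sigma^2 = 4, c_k = 0 for k >= 1.
Equations for k = 0, 1, 2 (AR order 2, c_2 = 0):
  (E0) gamma(0) = phi_1 gamma(1) + phi_2 gamma(2) + c_0
  (E1) gamma(1) = phi_1 gamma(0) + phi_2 gamma(1) + c_1
  (E2) gamma(2) = phi_1 gamma(1) + phi_2 gamma(0)
From (E1): gamma(1) = A gamma(0) + B with
  A = phi_1 / (1 - phi_2) = 0.57 / 0.916 = 0.622271,   B = c_1 / (1 - phi_2) = 0 / 0.916 = 0.
Insert (E2) into (E0): gamma(0) (1 - phi_2^2) = phi_1 (1 + phi_2) gamma(1) + c_0.
  phi_1 (1 + phi_2) = (0.57)(1.084) = 0.61788,   1 - phi_2^2 = 0.992944.
Replace gamma(1) by A gamma(0) + B and collect gamma(0):
  gamma(0) [0.992944 - (0.61788)(0.622271)] = c_0 = 4
  gamma(0) * 0.608455 = 4
  gamma(0) = 4 / 0.608455 = 6.574024.
  gamma(1) = A gamma(0) = (0.622271)(6.574024) = 4.090823.
Therefore gamma(1) = 4.0908 (to 4 decimal places).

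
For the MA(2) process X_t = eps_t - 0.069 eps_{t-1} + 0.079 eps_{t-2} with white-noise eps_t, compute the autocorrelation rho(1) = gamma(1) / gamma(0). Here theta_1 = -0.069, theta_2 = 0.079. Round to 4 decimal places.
\rho(1) = -0.0736

For an MA(q) process with theta_0 = 1, the autocovariance is
  gamma(k) = sigma^2 * sum_{i=0..q-k} theta_i * theta_{i+k},
and rho(k) = gamma(k) / gamma(0). Sigma^2 cancels.
  numerator   = (1)*(-0.069) + (-0.069)*(0.079) = -0.074451.
  denominator = (1)^2 + (-0.069)^2 + (0.079)^2 = 1.011002.
  rho(1) = -0.074451 / 1.011002 = -0.0736.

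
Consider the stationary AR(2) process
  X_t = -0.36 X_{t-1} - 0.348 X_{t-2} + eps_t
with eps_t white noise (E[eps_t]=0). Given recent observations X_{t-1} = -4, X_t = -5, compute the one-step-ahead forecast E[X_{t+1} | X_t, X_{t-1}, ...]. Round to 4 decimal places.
E[X_{t+1} \mid \mathcal F_t] = 3.1920

For an AR(p) model X_t = c + sum_i phi_i X_{t-i} + eps_t, the
one-step-ahead conditional mean is
  E[X_{t+1} | X_t, ...] = c + sum_i phi_i X_{t+1-i}.
Substitute known values:
  E[X_{t+1} | ...] = (-0.36) * (-5) + (-0.348) * (-4)
                   = 3.1920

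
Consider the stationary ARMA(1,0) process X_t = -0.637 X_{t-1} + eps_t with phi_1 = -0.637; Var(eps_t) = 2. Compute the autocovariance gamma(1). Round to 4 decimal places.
\gamma(1) = -2.1439

Multiply the model equation by X_{t-k} and take expectations. With theta_0 = psi_0 = 1 and psi_j the MA(infinity) weights, this gives
  gamma(k) - sum_i phi_i gamma(k-i) = c_k,
  c_k = sigma^2 * sum_{j=k..q} theta_j psi_{j-k}   (c_k = 0 for k > q),
using gamma(-m) = gamma(m).
Pure AR (q = 0): c_0 = sigma^2 = 2, c_k = 0 for k >= 1.
Equations for k = 0 and k = 1 (AR order 1):
  gamma(0) = phi_1 gamma(1) + c_0
  gamma(1) = phi_1 gamma(0) + c_1
Substituting the second into the first: gamma(0) (1 - phi_1^2) = c_0 + phi_1 c_1, so
  gamma(0) = c_0 / (1 - phi_1^2) = 2 / (1 - (-0.637)^2) = 2 / 0.594231 = 3.365694.
  gamma(1) = phi_1 gamma(0) = (-0.637)(3.365694) = -2.143947.
Therefore gamma(1) = -2.1439 (to 4 decimal places).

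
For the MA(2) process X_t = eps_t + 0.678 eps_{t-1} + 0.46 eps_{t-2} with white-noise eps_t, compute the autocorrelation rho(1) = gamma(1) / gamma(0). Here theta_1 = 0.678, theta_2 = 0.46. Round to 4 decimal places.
\rho(1) = 0.5923

For an MA(q) process with theta_0 = 1, the autocovariance is
  gamma(k) = sigma^2 * sum_{i=0..q-k} theta_i * theta_{i+k},
and rho(k) = gamma(k) / gamma(0). Sigma^2 cancels.
  numerator   = (1)*(0.678) + (0.678)*(0.46) = 0.98988.
  denominator = (1)^2 + (0.678)^2 + (0.46)^2 = 1.671284.
  rho(1) = 0.98988 / 1.671284 = 0.5923.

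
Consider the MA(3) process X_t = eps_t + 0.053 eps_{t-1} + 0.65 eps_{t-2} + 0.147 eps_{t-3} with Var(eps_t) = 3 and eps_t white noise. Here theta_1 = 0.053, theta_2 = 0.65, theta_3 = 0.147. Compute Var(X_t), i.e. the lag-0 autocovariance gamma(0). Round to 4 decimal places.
\gamma(0) = 4.3408

For an MA(q) process X_t = eps_t + sum_i theta_i eps_{t-i} with
Var(eps_t) = sigma^2, the variance is
  gamma(0) = sigma^2 * (1 + sum_i theta_i^2).
  sum_i theta_i^2 = (0.053)^2 + (0.65)^2 + (0.147)^2 = 0.002809 + 0.4225 + 0.021609 = 0.446918.
  gamma(0) = 3 * (1 + 0.446918) = 3 * 1.446918 = 4.340754, which rounds to 4.3408.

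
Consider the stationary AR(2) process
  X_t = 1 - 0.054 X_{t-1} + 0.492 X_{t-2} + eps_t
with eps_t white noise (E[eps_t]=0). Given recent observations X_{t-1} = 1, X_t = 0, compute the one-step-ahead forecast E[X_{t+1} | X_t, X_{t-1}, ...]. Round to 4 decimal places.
E[X_{t+1} \mid \mathcal F_t] = 1.4920

For an AR(p) model X_t = c + sum_i phi_i X_{t-i} + eps_t, the
one-step-ahead conditional mean is
  E[X_{t+1} | X_t, ...] = c + sum_i phi_i X_{t+1-i}.
Substitute known values:
  E[X_{t+1} | ...] = 1 + (-0.054) * (0) + (0.492) * (1)
                   = 1.4920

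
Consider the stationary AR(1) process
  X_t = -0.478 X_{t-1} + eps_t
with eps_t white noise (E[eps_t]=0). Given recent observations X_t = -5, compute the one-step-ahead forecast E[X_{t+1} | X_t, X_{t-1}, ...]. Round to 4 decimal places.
E[X_{t+1} \mid \mathcal F_t] = 2.3900

For an AR(p) model X_t = c + sum_i phi_i X_{t-i} + eps_t, the
one-step-ahead conditional mean is
  E[X_{t+1} | X_t, ...] = c + sum_i phi_i X_{t+1-i}.
Substitute known values:
  E[X_{t+1} | ...] = (-0.478) * (-5)
                   = 2.3900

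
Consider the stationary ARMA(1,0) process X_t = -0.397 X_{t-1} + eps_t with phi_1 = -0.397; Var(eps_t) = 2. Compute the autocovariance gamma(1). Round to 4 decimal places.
\gamma(1) = -0.9426

Multiply the model equation by X_{t-k} and take expectations. With theta_0 = psi_0 = 1 and psi_j the MA(infinity) weights, this gives
  gamma(k) - sum_i phi_i gamma(k-i) = c_k,
  c_k = sigma^2 * sum_{j=k..q} theta_j psi_{j-k}   (c_k = 0 for k > q),
using gamma(-m) = gamma(m).
Pure AR (q = 0): c_0 = sigma^2 = 2, c_k = 0 for k >= 1.
Equations for k = 0 and k = 1 (AR order 1):
  gamma(0) = phi_1 gamma(1) + c_0
  gamma(1) = phi_1 gamma(0) + c_1
Substituting the second into the first: gamma(0) (1 - phi_1^2) = c_0 + phi_1 c_1, so
  gamma(0) = c_0 / (1 - phi_1^2) = 2 / (1 - (-0.397)^2) = 2 / 0.842391 = 2.374194.
  gamma(1) = phi_1 gamma(0) = (-0.397)(2.374194) = -0.942555.
Therefore gamma(1) = -0.9426 (to 4 decimal places).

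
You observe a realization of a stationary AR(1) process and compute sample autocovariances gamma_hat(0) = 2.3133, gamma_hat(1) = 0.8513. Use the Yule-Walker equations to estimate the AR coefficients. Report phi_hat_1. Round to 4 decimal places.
\hat\phi_{1} = 0.3680

The Yule-Walker equations for an AR(p) process read, in matrix form,
  Gamma_p phi = r_p,   with   (Gamma_p)_{ij} = gamma(|i - j|),
                       (r_p)_i = gamma(i),   i,j = 1..p.
Substitute the sample gammas (Toeplitz matrix and right-hand side of size 1):
  Gamma_p = [[2.3133]]
  r_p     = [0.8513]
With p = 1 this is the single equation gamma(0) phi_1 = gamma(1):
  phi_hat_1 = gamma(1) / gamma(0) = 0.8513 / 2.3133 = 0.3680.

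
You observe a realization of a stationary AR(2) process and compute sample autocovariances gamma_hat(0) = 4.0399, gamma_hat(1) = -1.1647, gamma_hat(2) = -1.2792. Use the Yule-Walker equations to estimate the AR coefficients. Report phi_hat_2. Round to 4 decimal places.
\hat\phi_{2} = -0.4360

The Yule-Walker equations for an AR(p) process read, in matrix form,
  Gamma_p phi = r_p,   with   (Gamma_p)_{ij} = gamma(|i - j|),
                       (r_p)_i = gamma(i),   i,j = 1..p.
Substitute the sample gammas (Toeplitz matrix and right-hand side of size 2):
  Gamma_p = [[4.0399, -1.1647], [-1.1647, 4.0399]]
  r_p     = [-1.1647, -1.2792]
Written out:
  4.0399 phi_1 - 1.1647 phi_2 = -1.1647
  -1.1647 phi_1 + 4.0399 phi_2 = -1.2792
Solve by Cramer's rule:
  det = gamma(0)^2 - gamma(1)^2 = (4.0399)^2 - (-1.1647)^2 = 16.32079201 - 1.35652609 = 14.96426592
  phi_hat_1 = [gamma(1) gamma(0) - gamma(1) gamma(2)] / det = [(-1.1647)(4.0399) - (-1.1647)(-1.2792)] / 14.96426592 = -6.19515577 / 14.96426592 = -0.414
  phi_hat_2 = [gamma(0) gamma(2) - gamma(1)^2] / det = [(4.0399)(-1.2792) - (-1.1647)^2] / 14.96426592 = -6.52436617 / 14.96426592 = -0.436
So phi_hat = [-0.4140, -0.4360].
Therefore phi_hat_2 = -0.4360.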